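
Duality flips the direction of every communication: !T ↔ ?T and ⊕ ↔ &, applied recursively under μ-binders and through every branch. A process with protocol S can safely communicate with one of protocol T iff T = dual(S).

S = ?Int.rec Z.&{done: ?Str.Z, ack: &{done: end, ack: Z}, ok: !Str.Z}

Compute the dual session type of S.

?Int ↦ !Int
  rec Z ↦ rec Z  (rec unchanged)
    &{done,ack,ok} ↦ +{done,ack,ok}  (offer→select)
      [done]
        ?Str ↦ !Str
          Z ↦ Z
      [ack]
        &{done,ack} ↦ +{done,ack}  (offer→select)
          [done]
            end ↦ end
          [ack]
            Z ↦ Z
      [ok]
        !Str ↦ ?Str
          Z ↦ Z

!Int.rec Z.+{done: !Str.Z, ack: +{done: end, ack: Z}, ok: ?Str.Z}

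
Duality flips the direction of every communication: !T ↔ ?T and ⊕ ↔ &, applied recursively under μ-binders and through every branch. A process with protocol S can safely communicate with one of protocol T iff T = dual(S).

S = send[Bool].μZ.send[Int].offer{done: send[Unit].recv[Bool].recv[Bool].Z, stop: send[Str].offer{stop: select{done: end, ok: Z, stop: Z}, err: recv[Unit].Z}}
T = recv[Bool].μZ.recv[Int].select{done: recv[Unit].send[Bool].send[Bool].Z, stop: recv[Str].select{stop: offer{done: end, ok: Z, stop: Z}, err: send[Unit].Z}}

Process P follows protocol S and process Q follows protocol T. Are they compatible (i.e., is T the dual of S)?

YES

send[Bool] | recv[Bool]  ✓
  μZ | μZ  ✓ (binder kept)
    send[Int] | recv[Int]  ✓
      offer{done,stop} | select{done,stop}  ✓ same labels
        • done:
          send[Unit] | recv[Unit]  ✓
            recv[Bool] | send[Bool]  ✓
              recv[Bool] | send[Bool]  ✓
                Z | Z  ✓
        • stop:
          send[Str] | recv[Str]  ✓
            offer{stop,err} | select{stop,err}  ✓ same labels
              • stop:
                select{done,ok,stop} | offer{done,ok,stop}  ✓ same labels
                  • done:
                    end | end  ✓
                  • ok:
                    Z | Z  ✓
                  • stop:
                    Z | Z  ✓
              • err:
                recv[Unit] | send[Unit]  ✓
                  Z | Z  ✓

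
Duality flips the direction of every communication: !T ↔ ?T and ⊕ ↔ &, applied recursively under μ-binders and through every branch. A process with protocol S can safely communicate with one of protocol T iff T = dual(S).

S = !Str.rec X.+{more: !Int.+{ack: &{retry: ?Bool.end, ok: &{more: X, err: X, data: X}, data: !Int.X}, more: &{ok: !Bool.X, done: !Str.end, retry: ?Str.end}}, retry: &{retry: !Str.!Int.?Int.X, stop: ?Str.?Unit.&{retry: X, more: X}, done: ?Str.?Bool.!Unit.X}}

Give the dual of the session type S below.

!Str ↦ ?Str
  rec X ↦ rec X  (rec unchanged)
    +{more,retry} ↦ &{more,retry}  (internal→external)
      [more]
        !Int ↦ ?Int
          +{ack,more} ↦ &{ack,more}  (internal→external)
            [ack]
              &{retry,ok,data} ↦ +{retry,ok,data}  (&→⊕)
                [retry]
                  ?Bool ↦ !Bool
                    end self-dual
                [ok]
                  &{more,err,data} ↦ +{more,err,data}  (&→⊕)
                    [more]
                      X self-dual
                    [err]
                      X self-dual
                    [data]
                      X self-dual
                [data]
                  !Int ↦ ?Int
                    X self-dual
            [more]
              &{ok,done,retry} ↦ +{ok,done,retry}  (&→⊕)
                [ok]
                  !Bool ↦ ?Bool
                    X self-dual
                [done]
                  !Str ↦ ?Str
                    end self-dual
                [retry]
                  ?Str ↦ !Str
                    end self-dual
      [retry]
        &{retry,stop,done} ↦ +{retry,stop,done}  (&→⊕)
          [retry]
            !Str ↦ ?Str
              !Int ↦ ?Int
                ?Int ↦ !Int
                  X self-dual
          [stop]
            ?Str ↦ !Str
              ?Unit ↦ !Unit
                &{retry,more} ↦ +{retry,more}  (&→⊕)
                  [retry]
                    X self-dual
                  [more]
                    X self-dual
          [done]
            ?Str ↦ !Str
              ?Bool ↦ !Bool
                !Unit ↦ ?Unit
                  X self-dual

?Str.rec X.&{more: ?Int.&{ack: +{retry: !Bool.end, ok: +{more: X, err: X, data: X}, data: ?Int.X}, more: +{ok: ?Bool.X, done: ?Str.end, retry: !Str.end}}, retry: +{retry: ?Str.?Int.!Int.X, stop: !Str.!Unit.+{retry: X, more: X}, done: !Str.!Bool.?Unit.X}}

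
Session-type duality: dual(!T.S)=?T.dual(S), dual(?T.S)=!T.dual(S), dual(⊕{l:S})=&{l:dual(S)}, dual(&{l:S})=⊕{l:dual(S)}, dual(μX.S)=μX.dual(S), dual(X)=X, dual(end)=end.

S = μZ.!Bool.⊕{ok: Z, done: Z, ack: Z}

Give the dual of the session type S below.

μZ → μZ  (rec unchanged)
  !Bool → ?Bool
    ⊕{ok,done,ack} → &{ok,done,ack}  (internal→external)
      case ok:
        Z self-dual
      case done:
        Z self-dual
      case ack:
        Z self-dual

μZ.?Bool.&{ok: Z, done: Z, ack: Z}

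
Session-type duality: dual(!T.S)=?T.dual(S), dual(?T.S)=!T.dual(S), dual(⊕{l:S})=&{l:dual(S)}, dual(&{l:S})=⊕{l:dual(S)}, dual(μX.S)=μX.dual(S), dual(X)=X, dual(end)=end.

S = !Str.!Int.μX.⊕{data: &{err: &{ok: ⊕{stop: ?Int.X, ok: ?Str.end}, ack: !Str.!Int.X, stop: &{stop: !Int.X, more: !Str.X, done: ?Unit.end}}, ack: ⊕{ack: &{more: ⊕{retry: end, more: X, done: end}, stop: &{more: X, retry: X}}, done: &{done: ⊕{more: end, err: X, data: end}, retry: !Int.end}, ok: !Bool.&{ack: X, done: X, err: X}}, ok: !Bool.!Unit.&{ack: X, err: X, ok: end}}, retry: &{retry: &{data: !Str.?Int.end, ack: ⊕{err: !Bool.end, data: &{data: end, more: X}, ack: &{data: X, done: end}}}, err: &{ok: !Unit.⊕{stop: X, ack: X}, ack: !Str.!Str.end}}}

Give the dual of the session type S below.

!Str → ?Str
  !Int → ?Int
    μX → μX  (μ self-dual)
      ⊕{data,retry} → &{data,retry}  (select→offer)
        • data:
          &{err,ack,ok} → ⊕{err,ack,ok}  (&→⊕)
            • err:
              &{ok,ack,stop} → ⊕{ok,ack,stop}  (&→⊕)
                • ok:
                  ⊕{stop,ok} → &{stop,ok}  (select→offer)
                    • stop:
                      ?Int → !Int
                        dual(X) = X
                    • ok:
                      ?Str → !Str
                        dual(end) = end
                • ack:
                  !Str → ?Str
                    !Int → ?Int
                      dual(X) = X
                • stop:
                  &{stop,more,done} → ⊕{stop,more,done}  (&→⊕)
                    • stop:
                      !Int → ?Int
                        dual(X) = X
                    • more:
                      !Str → ?Str
                        dual(X) = X
                    • done:
                      ?Unit → !Unit
                        dual(end) = end
            • ack:
              ⊕{ack,done,ok} → &{ack,done,ok}  (select→offer)
                • ack:
                  &{more,stop} → ⊕{more,stop}  (&→⊕)
                    • more:
                      ⊕{retry,more,done} → &{retry,more,done}  (select→offer)
                        • retry:
                          dual(end) = end
                        • more:
                          dual(X) = X
                        • done:
                          dual(end) = end
                    • stop:
                      &{more,retry} → ⊕{more,retry}  (&→⊕)
                        • more:
                          dual(X) = X
                        • retry:
                          dual(X) = X
                • done:
                  &{done,retry} → ⊕{done,retry}  (&→⊕)
                    • done:
                      ⊕{more,err,data} → &{more,err,data}  (select→offer)
                        • more:
                          dual(end) = end
                        • err:
                          dual(X) = X
                        • data:
                          dual(end) = end
                    • retry:
                      !Int → ?Int
                        dual(end) = end
                • ok:
                  !Bool → ?Bool
                    &{ack,done,err} → ⊕{ack,done,err}  (&→⊕)
                      • ack:
                        dual(X) = X
                      • done:
                        dual(X) = X
                      • err:
                        dual(X) = X
            • ok:
              !Bool → ?Bool
                !Unit → ?Unit
                  &{ack,err,ok} → ⊕{ack,err,ok}  (&→⊕)
                    • ack:
                      dual(X) = X
                    • err:
                      dual(X) = X
                    • ok:
                      dual(end) = end
        • retry:
          &{retry,err} → ⊕{retry,err}  (&→⊕)
            • retry:
              &{data,ack} → ⊕{data,ack}  (&→⊕)
                • data:
                  !Str → ?Str
                    ?Int → !Int
                      dual(end) = end
                • ack:
                  ⊕{err,data,ack} → &{err,data,ack}  (select→offer)
                    • err:
                      !Bool → ?Bool
                        dual(end) = end
                    • data:
                      &{data,more} → ⊕{data,more}  (&→⊕)
                        • data:
                          dual(end) = end
                        • more:
                          dual(X) = X
                    • ack:
                      &{data,done} → ⊕{data,done}  (&→⊕)
                        • data:
                          dual(X) = X
                        • done:
                          dual(end) = end
            • err:
              &{ok,ack} → ⊕{ok,ack}  (&→⊕)
                • ok:
                  !Unit → ?Unit
                    ⊕{stop,ack} → &{stop,ack}  (select→offer)
                      • stop:
                        dual(X) = X
                      • ack:
                        dual(X) = X
                • ack:
                  !Str → ?Str
                    !Str → ?Str
                      dual(end) = end

?Str.?Int.μX.&{data: ⊕{err: ⊕{ok: &{stop: !Int.X, ok: !Str.end}, ack: ?Str.?Int.X, stop: ⊕{stop: ?Int.X, more: ?Str.X, done: !Unit.end}}, ack: &{ack: ⊕{more: &{retry: end, more: X, done: end}, stop: ⊕{more: X, retry: X}}, done: ⊕{done: &{more: end, err: X, data: end}, retry: ?Int.end}, ok: ?Bool.⊕{ack: X, done: X, err: X}}, ok: ?Bool.?Unit.⊕{ack: X, err: X, ok: end}}, retry: ⊕{retry: ⊕{data: ?Str.!Int.end, ack: &{err: ?Bool.end, data: ⊕{data: end, more: X}, ack: ⊕{data: X, done: end}}}, err: ⊕{ok: ?Unit.&{stop: X, ack: X}, ack: ?Str.?Str.end}}}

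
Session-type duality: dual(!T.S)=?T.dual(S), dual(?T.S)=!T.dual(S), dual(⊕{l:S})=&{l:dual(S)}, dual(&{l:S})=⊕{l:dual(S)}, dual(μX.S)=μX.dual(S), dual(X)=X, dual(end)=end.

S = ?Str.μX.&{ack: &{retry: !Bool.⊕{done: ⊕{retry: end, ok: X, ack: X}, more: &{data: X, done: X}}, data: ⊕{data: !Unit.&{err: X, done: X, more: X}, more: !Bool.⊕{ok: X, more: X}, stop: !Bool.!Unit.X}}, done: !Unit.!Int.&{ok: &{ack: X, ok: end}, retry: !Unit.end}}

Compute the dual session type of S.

?Str = !Str
  μX = μX  (μ self-dual)
    &{ack,done} = ⊕{ack,done}  (&→⊕)
      case ack:
        &{retry,data} = ⊕{retry,data}  (&→⊕)
          case retry:
            !Bool = ?Bool
              ⊕{done,more} = &{done,more}  (select→offer)
                case done:
                  ⊕{retry,ok,ack} = &{retry,ok,ack}  (select→offer)
                    case retry:
                      end self-dual
                    case ok:
                      X self-dual
                    case ack:
                      X self-dual
                case more:
                  &{data,done} = ⊕{data,done}  (&→⊕)
                    case data:
                      X self-dual
                    case done:
                      X self-dual
          case data:
            ⊕{data,more,stop} = &{data,more,stop}  (select→offer)
              case data:
                !Unit = ?Unit
                  &{err,done,more} = ⊕{err,done,more}  (&→⊕)
                    case err:
                      X self-dual
                    case done:
                      X self-dual
                    case more:
                      X self-dual
              case more:
                !Bool = ?Bool
                  ⊕{ok,more} = &{ok,more}  (select→offer)
                    case ok:
                      X self-dual
                    case more:
                      X self-dual
              case stop:
                !Bool = ?Bool
                  !Unit = ?Unit
                    X self-dual
      case done:
        !Unit = ?Unit
          !Int = ?Int
            &{ok,retry} = ⊕{ok,retry}  (&→⊕)
              case ok:
                &{ack,ok} = ⊕{ack,ok}  (&→⊕)
                  case ack:
                    X self-dual
                  case ok:
                    end self-dual
              case retry:
                !Unit = ?Unit
                  end self-dual

!Str.μX.⊕{ack: ⊕{retry: ?Bool.&{done: &{retry: end, ok: X, ack: X}, more: ⊕{data: X, done: X}}, data: &{data: ?Unit.⊕{err: X, done: X, more: X}, more: ?Bool.&{ok: X, more: X}, stop: ?Bool.?Unit.X}}, done: ?Unit.?Int.⊕{ok: ⊕{ack: X, ok: end}, retry: ?Unit.end}}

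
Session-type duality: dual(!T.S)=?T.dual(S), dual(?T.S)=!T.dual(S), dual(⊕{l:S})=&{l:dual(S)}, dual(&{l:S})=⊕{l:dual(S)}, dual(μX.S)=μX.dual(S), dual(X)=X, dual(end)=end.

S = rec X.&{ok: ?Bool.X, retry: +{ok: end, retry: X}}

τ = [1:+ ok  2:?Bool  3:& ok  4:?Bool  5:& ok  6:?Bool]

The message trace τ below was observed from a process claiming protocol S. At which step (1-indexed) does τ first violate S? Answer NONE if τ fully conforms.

[1] got + ok, protocol expects & ok or & retry  ✗

1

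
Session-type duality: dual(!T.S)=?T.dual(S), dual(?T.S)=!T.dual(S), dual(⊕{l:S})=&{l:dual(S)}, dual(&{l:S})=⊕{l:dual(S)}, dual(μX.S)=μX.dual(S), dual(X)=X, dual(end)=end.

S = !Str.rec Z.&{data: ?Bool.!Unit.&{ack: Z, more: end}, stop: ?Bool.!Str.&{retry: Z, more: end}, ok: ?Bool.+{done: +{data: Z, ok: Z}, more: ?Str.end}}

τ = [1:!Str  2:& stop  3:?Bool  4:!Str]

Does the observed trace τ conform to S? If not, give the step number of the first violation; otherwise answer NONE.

NONE

step 1: !Str  ✓  residual = rec Z.…
step 2: & stop  ✓  residual = ?Bool.!Str.&{retry: rec Z.…, more: end}
step 3: ?Bool  ✓  residual = !Str.&{retry: rec Z.…, more: end}
step 4: !Str  ✓  residual = &{retry: rec Z.…, more: end}
all 4 steps conform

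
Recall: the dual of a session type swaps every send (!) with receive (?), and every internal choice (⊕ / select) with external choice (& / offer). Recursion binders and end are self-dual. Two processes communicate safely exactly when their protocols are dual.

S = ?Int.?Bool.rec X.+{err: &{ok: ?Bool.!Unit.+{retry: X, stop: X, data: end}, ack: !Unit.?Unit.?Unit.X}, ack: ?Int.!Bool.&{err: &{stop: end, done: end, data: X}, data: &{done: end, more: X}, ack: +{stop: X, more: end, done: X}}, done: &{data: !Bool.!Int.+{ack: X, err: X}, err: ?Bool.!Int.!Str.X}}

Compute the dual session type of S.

?Int = !Int
  ?Bool = !Bool
    rec X = rec X  (rec unchanged)
      +{err,ack,done} = &{err,ack,done}  (⊕→&)
        • err:
          &{ok,ack} = +{ok,ack}  (external→internal)
            • ok:
              ?Bool = !Bool
                !Unit = ?Unit
                  +{retry,stop,data} = &{retry,stop,data}  (⊕→&)
                    • retry:
                      X ↦ X
                    • stop:
                      X ↦ X
                    • data:
                      end ↦ end
            • ack:
              !Unit = ?Unit
                ?Unit = !Unit
                  ?Unit = !Unit
                    X ↦ X
        • ack:
          ?Int = !Int
            !Bool = ?Bool
              &{err,data,ack} = +{err,data,ack}  (external→internal)
                • err:
                  &{stop,done,data} = +{stop,done,data}  (external→internal)
                    • stop:
                      end ↦ end
                    • done:
                      end ↦ end
                    • data:
                      X ↦ X
                • data:
                  &{done,more} = +{done,more}  (external→internal)
                    • done:
                      end ↦ end
                    • more:
                      X ↦ X
                • ack:
                  +{stop,more,done} = &{stop,more,done}  (⊕→&)
                    • stop:
                      X ↦ X
                    • more:
                      end ↦ end
                    • done:
                      X ↦ X
        • done:
          &{data,err} = +{data,err}  (external→internal)
            • data:
              !Bool = ?Bool
                !Int = ?Int
                  +{ack,err} = &{ack,err}  (⊕→&)
                    • ack:
                      X ↦ X
                    • err:
                      X ↦ X
            • err:
              ?Bool = !Bool
                !Int = ?Int
                  !Str = ?Str
                    X ↦ X

!Int.!Bool.rec X.&{err: +{ok: !Bool.?Unit.&{retry: X, stop: X, data: end}, ack: ?Unit.!Unit.!Unit.X}, ack: !Int.?Bool.+{err: +{stop: end, done: end, data: X}, data: +{done: end, more: X}, ack: &{stop: X, more: end, done: X}}, done: +{data: ?Bool.?Int.&{ack: X, err: X}, err: !Bool.?Int.?Str.X}}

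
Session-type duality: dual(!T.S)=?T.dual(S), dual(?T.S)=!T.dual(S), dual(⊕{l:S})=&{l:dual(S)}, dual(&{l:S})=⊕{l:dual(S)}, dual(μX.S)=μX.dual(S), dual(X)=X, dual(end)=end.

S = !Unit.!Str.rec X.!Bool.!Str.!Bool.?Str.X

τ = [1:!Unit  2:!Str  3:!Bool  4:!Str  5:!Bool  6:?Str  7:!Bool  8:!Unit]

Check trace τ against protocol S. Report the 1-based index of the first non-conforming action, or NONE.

[1] !Unit  match  residual = !Str.rec X.…
[2] !Str  match  residual = rec X.…
[3] !Bool  match  residual = !Str.!Bool.?Str.rec X.…
[4] !Str  match  residual = !Bool.?Str.rec X.…
[5] !Bool  match  residual = ?Str.rec X.…
[6] ?Str  match  residual = rec X.…
[7] !Bool  match  residual = !Str.!Bool.?Str.rec X.…
[8] got !Unit, protocol expects !Str  ✗

8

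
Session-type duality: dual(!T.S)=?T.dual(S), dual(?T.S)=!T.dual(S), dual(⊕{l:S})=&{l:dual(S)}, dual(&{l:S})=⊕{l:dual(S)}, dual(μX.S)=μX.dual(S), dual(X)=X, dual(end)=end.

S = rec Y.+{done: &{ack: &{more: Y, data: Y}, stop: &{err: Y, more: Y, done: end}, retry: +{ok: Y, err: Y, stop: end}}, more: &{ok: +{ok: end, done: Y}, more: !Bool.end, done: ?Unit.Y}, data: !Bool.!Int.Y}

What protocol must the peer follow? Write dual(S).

rec Y = rec Y  (μ self-dual)
  +{done,more,data} = &{done,more,data}  (select→offer)
    • done:
      &{ack,stop,retry} = +{ack,stop,retry}  (&→⊕)
        • ack:
          &{more,data} = +{more,data}  (&→⊕)
            • more:
              Y self-dual
            • data:
              Y self-dual
        • stop:
          &{err,more,done} = +{err,more,done}  (&→⊕)
            • err:
              Y self-dual
            • more:
              Y self-dual
            • done:
              end self-dual
        • retry:
          +{ok,err,stop} = &{ok,err,stop}  (select→offer)
            • ok:
              Y self-dual
            • err:
              Y self-dual
            • stop:
              end self-dual
    • more:
      &{ok,more,done} = +{ok,more,done}  (&→⊕)
        • ok:
          +{ok,done} = &{ok,done}  (select→offer)
            • ok:
              end self-dual
            • done:
              Y self-dual
        • more:
          !Bool = ?Bool
            end self-dual
        • done:
          ?Unit = !Unit
            Y self-dual
    • data:
      !Bool = ?Bool
        !Int = ?Int
          Y self-dual

rec Y.&{done: +{ack: +{more: Y, data: Y}, stop: +{err: Y, more: Y, done: end}, retry: &{ok: Y, err: Y, stop: end}}, more: +{ok: &{ok: end, done: Y}, more: ?Bool.end, done: !Unit.Y}, data: ?Bool.?Int.Y}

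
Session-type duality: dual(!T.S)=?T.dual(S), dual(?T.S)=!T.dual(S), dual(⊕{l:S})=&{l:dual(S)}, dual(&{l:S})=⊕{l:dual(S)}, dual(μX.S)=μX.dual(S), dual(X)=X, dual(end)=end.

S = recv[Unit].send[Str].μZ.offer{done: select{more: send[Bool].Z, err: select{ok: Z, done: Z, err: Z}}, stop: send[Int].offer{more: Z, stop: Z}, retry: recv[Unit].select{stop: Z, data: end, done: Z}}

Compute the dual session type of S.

send[Unit].recv[Str].μZ.select{done: offer{more: recv[Bool].Z, err: offer{ok: Z, done: Z, err: Z}}, stop: recv[Int].select{more: Z, stop: Z}, retry: send[Unit].offer{stop: Z, data: end, done: Z}}

recv[Unit] = send[Unit]
  send[Str] = recv[Str]
    μZ = μZ  (rec unchanged)
      offer{done,stop,retry} = select{done,stop,retry}  (external→internal)
        [done]
          select{more,err} = offer{more,err}  (select→offer)
            [more]
              send[Bool] = recv[Bool]
                dual(Z) = Z
            [err]
              select{ok,done,err} = offer{ok,done,err}  (select→offer)
                [ok]
                  dual(Z) = Z
                [done]
                  dual(Z) = Z
                [err]
                  dual(Z) = Z
        [stop]
          send[Int] = recv[Int]
            offer{more,stop} = select{more,stop}  (external→internal)
              [more]
                dual(Z) = Z
              [stop]
                dual(Z) = Z
        [retry]
          recv[Unit] = send[Unit]
            select{stop,data,done} = offer{stop,data,done}  (select→offer)
              [stop]
                dual(Z) = Z
              [data]
                dual(end) = end
              [done]
                dual(Z) = Z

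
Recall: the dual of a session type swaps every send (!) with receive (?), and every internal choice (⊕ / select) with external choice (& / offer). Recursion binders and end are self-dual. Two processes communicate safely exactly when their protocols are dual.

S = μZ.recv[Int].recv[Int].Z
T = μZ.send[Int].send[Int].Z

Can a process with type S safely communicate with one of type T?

YES

μZ ‖ μZ  ✓ (binder kept)
  recv[Int] ‖ send[Int]  ✓
    recv[Int] ‖ send[Int]  ✓
      Z ‖ Z  ✓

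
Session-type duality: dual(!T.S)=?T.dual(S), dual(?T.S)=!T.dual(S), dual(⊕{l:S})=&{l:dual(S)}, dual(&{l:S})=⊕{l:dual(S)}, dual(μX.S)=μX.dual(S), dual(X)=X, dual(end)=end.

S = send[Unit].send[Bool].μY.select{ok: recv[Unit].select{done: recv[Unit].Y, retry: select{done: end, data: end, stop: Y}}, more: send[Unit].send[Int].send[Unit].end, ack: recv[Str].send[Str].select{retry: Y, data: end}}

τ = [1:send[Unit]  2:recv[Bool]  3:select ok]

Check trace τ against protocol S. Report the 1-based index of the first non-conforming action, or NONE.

2

@1 send[Unit]  ok  residual = send[Bool].μY.…
@2 got recv[Bool], protocol expects send[Bool]  ✗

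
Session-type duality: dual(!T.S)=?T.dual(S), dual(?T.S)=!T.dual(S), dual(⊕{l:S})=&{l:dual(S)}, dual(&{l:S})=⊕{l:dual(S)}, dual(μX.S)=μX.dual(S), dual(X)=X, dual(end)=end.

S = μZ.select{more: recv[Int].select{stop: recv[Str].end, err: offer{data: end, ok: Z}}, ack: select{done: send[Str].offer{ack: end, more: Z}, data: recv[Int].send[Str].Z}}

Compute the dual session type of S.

μZ ↦ μZ  (rec unchanged)
  select{more,ack} ↦ offer{more,ack}  (⊕→&)
    case more:
      recv[Int] ↦ send[Int]
        select{stop,err} ↦ offer{stop,err}  (⊕→&)
          case stop:
            recv[Str] ↦ send[Str]
              end ↦ end
          case err:
            offer{data,ok} ↦ select{data,ok}  (&→⊕)
              case data:
                end ↦ end
              case ok:
                Z ↦ Z
    case ack:
      select{done,data} ↦ offer{done,data}  (⊕→&)
        case done:
          send[Str] ↦ recv[Str]
            offer{ack,more} ↦ select{ack,more}  (&→⊕)
              case ack:
                end ↦ end
              case more:
                Z ↦ Z
        case data:
          recv[Int] ↦ send[Int]
            send[Str] ↦ recv[Str]
              Z ↦ Z

μZ.offer{more: send[Int].offer{stop: send[Str].end, err: select{data: end, ok: Z}}, ack: offer{done: recv[Str].select{ack: end, more: Z}, data: send[Int].recv[Str].Z}}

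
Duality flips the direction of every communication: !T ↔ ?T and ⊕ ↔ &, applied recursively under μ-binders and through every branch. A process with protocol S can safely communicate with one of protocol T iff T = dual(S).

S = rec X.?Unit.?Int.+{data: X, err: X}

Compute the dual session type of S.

rec X.!Unit.!Int.&{data: X, err: X}

rec X ↦ rec X  (binder kept)
  ?Unit ↦ !Unit
    ?Int ↦ !Int
      +{data,err} ↦ &{data,err}  (internal→external)
        [data]
          X self-dual
        [err]
          X self-dual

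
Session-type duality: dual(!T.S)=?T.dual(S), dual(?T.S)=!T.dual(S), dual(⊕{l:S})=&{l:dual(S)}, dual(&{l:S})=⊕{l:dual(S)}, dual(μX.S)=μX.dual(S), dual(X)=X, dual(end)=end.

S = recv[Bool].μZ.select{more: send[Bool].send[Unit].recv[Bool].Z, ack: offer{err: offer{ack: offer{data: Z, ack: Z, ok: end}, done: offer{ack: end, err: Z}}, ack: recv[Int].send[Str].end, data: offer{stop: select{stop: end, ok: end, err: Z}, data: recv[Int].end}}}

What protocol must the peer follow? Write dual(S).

send[Bool].μZ.offer{more: recv[Bool].recv[Unit].send[Bool].Z, ack: select{err: select{ack: select{data: Z, ack: Z, ok: end}, done: select{ack: end, err: Z}}, ack: send[Int].recv[Str].end, data: select{stop: offer{stop: end, ok: end, err: Z}, data: send[Int].end}}}

recv[Bool] ↦ send[Bool]
  μZ ↦ μZ  (rec unchanged)
    select{more,ack} ↦ offer{more,ack}  (internal→external)
      case more:
        send[Bool] ↦ recv[Bool]
          send[Unit] ↦ recv[Unit]
            recv[Bool] ↦ send[Bool]
              dual(Z) = Z
      case ack:
        offer{err,ack,data} ↦ select{err,ack,data}  (external→internal)
          case err:
            offer{ack,done} ↦ select{ack,done}  (external→internal)
              case ack:
                offer{data,ack,ok} ↦ select{data,ack,ok}  (external→internal)
                  case data:
                    dual(Z) = Z
                  case ack:
                    dual(Z) = Z
                  case ok:
                    dual(end) = end
              case done:
                offer{ack,err} ↦ select{ack,err}  (external→internal)
                  case ack:
                    dual(end) = end
                  case err:
                    dual(Z) = Z
          case ack:
            recv[Int] ↦ send[Int]
              send[Str] ↦ recv[Str]
                dual(end) = end
          case data:
            offer{stop,data} ↦ select{stop,data}  (external→internal)
              case stop:
                select{stop,ok,err} ↦ offer{stop,ok,err}  (internal→external)
                  case stop:
                    dual(end) = end
                  case ok:
                    dual(end) = end
                  case err:
                    dual(Z) = Z
              case data:
                recv[Int] ↦ send[Int]
                  dual(end) = end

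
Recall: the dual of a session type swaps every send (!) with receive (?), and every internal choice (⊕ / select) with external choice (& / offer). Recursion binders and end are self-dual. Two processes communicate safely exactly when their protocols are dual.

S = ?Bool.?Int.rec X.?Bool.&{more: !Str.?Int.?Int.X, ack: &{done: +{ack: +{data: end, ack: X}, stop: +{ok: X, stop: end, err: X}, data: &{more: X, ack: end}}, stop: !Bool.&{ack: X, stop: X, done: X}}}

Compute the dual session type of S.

?Bool = !Bool
  ?Int = !Int
    rec X = rec X  (rec unchanged)
      ?Bool = !Bool
        &{more,ack} = +{more,ack}  (&→⊕)
          [more]
            !Str = ?Str
              ?Int = !Int
                ?Int = !Int
                  dual(X) = X
          [ack]
            &{done,stop} = +{done,stop}  (&→⊕)
              [done]
                +{ack,stop,data} = &{ack,stop,data}  (internal→external)
                  [ack]
                    +{data,ack} = &{data,ack}  (internal→external)
                      [data]
                        dual(end) = end
                      [ack]
                        dual(X) = X
                  [stop]
                    +{ok,stop,err} = &{ok,stop,err}  (internal→external)
                      [ok]
                        dual(X) = X
                      [stop]
                        dual(end) = end
                      [err]
                        dual(X) = X
                  [data]
                    &{more,ack} = +{more,ack}  (&→⊕)
                      [more]
                        dual(X) = X
                      [ack]
                        dual(end) = end
              [stop]
                !Bool = ?Bool
                  &{ack,stop,done} = +{ack,stop,done}  (&→⊕)
                    [ack]
                      dual(X) = X
                    [stop]
                      dual(X) = X
                    [done]
                      dual(X) = X

!Bool.!Int.rec X.!Bool.+{more: ?Str.!Int.!Int.X, ack: +{done: &{ack: &{data: end, ack: X}, stop: &{ok: X, stop: end, err: X}, data: +{more: X, ack: end}}, stop: ?Bool.+{ack: X, stop: X, done: X}}}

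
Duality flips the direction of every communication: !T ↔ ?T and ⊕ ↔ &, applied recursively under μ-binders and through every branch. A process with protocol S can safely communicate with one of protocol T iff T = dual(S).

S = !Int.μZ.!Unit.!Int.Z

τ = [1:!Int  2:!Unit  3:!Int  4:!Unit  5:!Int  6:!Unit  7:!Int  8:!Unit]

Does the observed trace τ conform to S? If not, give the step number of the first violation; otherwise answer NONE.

[1] !Int  ok  residual = μZ.…
[2] !Unit  ok  residual = !Int.μZ.…
[3] !Int  ok  residual = μZ.…
[4] !Unit  ok  residual = !Int.μZ.…
[5] !Int  ok  residual = μZ.…
[6] !Unit  ok  residual = !Int.μZ.…
[7] !Int  ok  residual = μZ.…
[8] !Unit  ok  residual = !Int.μZ.…
all 8 steps conform

NONE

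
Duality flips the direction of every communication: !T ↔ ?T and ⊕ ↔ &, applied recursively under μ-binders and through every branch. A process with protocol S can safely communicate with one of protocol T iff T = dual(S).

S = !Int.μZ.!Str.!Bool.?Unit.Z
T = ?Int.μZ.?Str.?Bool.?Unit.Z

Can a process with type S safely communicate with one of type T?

!Int vs ?Int  ok
  μZ vs μZ  ok (μ self-dual)
    !Str vs ?Str  ok
      !Bool vs ?Bool  ok
        ?Unit vs ?Unit  ✗ same direction on both sides — not dual

NO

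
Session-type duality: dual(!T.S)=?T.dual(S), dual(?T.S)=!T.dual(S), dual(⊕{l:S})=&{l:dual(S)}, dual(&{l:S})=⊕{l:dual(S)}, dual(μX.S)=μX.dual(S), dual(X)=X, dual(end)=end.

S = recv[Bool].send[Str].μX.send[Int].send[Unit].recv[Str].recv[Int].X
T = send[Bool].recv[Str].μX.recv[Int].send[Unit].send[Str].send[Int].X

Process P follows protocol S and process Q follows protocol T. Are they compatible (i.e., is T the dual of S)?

recv[Bool] | send[Bool]  ok
  send[Str] | recv[Str]  ok
    μX | μX  ok (μ self-dual)
      send[Int] | recv[Int]  ok
        send[Unit] | send[Unit]  ✗ same direction on both sides — not dual

NO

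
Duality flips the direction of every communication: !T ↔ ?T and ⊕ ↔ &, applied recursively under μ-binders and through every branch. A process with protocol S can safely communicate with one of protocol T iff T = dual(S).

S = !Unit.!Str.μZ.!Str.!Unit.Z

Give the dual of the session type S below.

?Unit.?Str.μZ.?Str.?Unit.Z

!Unit → ?Unit
  !Str → ?Str
    μZ → μZ  (μ self-dual)
      !Str → ?Str
        !Unit → ?Unit
          dual(Z) = Z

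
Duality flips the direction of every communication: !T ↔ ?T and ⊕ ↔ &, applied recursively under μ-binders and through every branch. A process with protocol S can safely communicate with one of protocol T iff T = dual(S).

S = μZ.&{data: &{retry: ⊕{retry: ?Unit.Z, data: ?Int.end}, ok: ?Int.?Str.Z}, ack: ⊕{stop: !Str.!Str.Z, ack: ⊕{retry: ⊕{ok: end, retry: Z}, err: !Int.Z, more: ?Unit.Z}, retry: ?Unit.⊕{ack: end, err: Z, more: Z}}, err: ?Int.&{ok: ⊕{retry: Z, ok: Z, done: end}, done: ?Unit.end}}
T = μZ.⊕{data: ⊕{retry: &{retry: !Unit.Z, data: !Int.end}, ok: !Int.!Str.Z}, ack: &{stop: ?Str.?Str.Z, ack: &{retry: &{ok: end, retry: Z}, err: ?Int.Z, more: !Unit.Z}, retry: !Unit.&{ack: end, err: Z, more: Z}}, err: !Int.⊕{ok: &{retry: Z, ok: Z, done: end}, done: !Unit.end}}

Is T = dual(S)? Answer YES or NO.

YES

μZ | μZ  ✓ (μ self-dual)
  &{data,ack,err} | ⊕{data,ack,err}  ✓ labels match
    • data:
      &{retry,ok} | ⊕{retry,ok}  ✓ labels match
        • retry:
          ⊕{retry,data} | &{retry,data}  ✓ labels match
            • retry:
              ?Unit | !Unit  ✓
                Z | Z  ✓
            • data:
              ?Int | !Int  ✓
                end | end  ✓
        • ok:
          ?Int | !Int  ✓
            ?Str | !Str  ✓
              Z | Z  ✓
    • ack:
      ⊕{stop,ack,retry} | &{stop,ack,retry}  ✓ labels match
        • stop:
          !Str | ?Str  ✓
            !Str | ?Str  ✓
              Z | Z  ✓
        • ack:
          ⊕{retry,err,more} | &{retry,err,more}  ✓ labels match
            • retry:
              ⊕{ok,retry} | &{ok,retry}  ✓ labels match
                • ok:
                  end | end  ✓
                • retry:
                  Z | Z  ✓
            • err:
              !Int | ?Int  ✓
                Z | Z  ✓
            • more:
              ?Unit | !Unit  ✓
                Z | Z  ✓
        • retry:
          ?Unit | !Unit  ✓
            ⊕{ack,err,more} | &{ack,err,more}  ✓ labels match
              • ack:
                end | end  ✓
              • err:
                Z | Z  ✓
              • more:
                Z | Z  ✓
    • err:
      ?Int | !Int  ✓
        &{ok,done} | ⊕{ok,done}  ✓ labels match
          • ok:
            ⊕{retry,ok,done} | &{retry,ok,done}  ✓ labels match
              • retry:
                Z | Z  ✓
              • ok:
                Z | Z  ✓
              • done:
                end | end  ✓
          • done:
            ?Unit | !Unit  ✓
              end | end  ✓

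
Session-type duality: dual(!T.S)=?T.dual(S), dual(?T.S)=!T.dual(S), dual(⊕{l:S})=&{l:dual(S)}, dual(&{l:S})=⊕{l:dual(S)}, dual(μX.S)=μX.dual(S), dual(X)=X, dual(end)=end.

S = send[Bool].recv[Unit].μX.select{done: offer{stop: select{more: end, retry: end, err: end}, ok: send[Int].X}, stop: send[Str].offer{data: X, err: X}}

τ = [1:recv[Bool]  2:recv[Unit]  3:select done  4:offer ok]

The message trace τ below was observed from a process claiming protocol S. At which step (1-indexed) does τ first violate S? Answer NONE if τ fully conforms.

[1] got recv[Bool], protocol expects send[Bool]  ✗

1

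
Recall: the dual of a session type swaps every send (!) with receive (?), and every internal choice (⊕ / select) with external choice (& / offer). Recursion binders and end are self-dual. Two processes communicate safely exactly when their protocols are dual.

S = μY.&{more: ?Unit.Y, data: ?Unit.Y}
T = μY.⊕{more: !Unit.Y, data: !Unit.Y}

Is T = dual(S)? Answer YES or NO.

YES

μY | μY  match (μ self-dual)
  &{more,data} | ⊕{more,data}  match label sets agree
    • more:
      ?Unit | !Unit  match
        Y | Y  match
    • data:
      ?Unit | !Unit  match
        Y | Y  match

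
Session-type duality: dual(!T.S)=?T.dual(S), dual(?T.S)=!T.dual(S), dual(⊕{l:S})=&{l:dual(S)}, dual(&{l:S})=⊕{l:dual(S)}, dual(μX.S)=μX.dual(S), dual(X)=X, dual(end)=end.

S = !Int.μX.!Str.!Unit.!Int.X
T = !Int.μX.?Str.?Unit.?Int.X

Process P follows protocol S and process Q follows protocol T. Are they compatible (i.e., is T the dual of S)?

NO

!Int ‖ !Int  ✗ same direction on both sides — not dual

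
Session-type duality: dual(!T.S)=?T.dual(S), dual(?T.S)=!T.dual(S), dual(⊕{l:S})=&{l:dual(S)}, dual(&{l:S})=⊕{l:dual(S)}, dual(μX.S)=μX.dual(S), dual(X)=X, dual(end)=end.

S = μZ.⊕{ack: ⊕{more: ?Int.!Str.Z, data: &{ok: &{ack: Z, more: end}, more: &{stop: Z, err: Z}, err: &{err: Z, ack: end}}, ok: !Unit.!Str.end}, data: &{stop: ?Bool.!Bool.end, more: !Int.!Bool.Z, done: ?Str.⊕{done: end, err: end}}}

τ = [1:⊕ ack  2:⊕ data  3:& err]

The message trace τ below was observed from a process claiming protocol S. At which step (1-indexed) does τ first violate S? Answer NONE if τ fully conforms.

[1] ⊕ ack  ok  cont: ⊕{more: ?Int.!Str.μZ.…, data: &{ok: &{ack: μZ.…, more: end}, more: &{stop: μZ.…, err: μZ.…}, err: &{err: μZ.…, ack: end}}, ok: !Unit.!Str.end}
[2] ⊕ data  ok  cont: &{ok: &{ack: μZ.…, more: end}, more: &{stop: μZ.…, err: μZ.…}, err: &{err: μZ.…, ack: end}}
[3] & err  ok  cont: &{err: μZ.…, ack: end}
trace exhausted — no violation

NONE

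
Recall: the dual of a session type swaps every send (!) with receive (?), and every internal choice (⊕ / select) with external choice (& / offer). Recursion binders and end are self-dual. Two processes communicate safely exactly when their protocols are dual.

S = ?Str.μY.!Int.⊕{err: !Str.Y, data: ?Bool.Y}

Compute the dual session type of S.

!Str.μY.?Int.&{err: ?Str.Y, data: !Bool.Y}

?Str = !Str
  μY = μY  (binder kept)
    !Int = ?Int
      ⊕{err,data} = &{err,data}  (⊕→&)
        case err:
          !Str = ?Str
            dual(Y) = Y
        case data:
          ?Bool = !Bool
            dual(Y) = Y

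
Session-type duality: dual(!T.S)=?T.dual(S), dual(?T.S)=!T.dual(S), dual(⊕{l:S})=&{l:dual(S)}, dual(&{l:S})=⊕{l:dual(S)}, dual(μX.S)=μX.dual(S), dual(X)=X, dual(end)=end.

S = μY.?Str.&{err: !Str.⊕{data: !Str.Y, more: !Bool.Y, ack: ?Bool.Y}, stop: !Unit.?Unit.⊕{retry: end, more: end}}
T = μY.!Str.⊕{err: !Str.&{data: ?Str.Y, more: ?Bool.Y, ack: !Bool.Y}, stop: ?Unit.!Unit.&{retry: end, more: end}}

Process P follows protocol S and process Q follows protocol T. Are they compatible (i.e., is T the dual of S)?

μY ‖ μY  match (rec unchanged)
  ?Str ‖ !Str  match
    &{err,stop} ‖ ⊕{err,stop}  match labels match
      case err:
        !Str ‖ !Str  ✗ same direction on both sides — not dual

NO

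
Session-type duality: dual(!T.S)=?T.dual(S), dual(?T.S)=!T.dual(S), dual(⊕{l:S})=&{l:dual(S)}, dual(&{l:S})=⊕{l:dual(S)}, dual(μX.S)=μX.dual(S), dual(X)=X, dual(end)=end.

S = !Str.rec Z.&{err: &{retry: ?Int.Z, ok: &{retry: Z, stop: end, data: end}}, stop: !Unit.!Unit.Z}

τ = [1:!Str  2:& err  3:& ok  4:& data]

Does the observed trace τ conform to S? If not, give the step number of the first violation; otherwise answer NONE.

NONE

step 1: !Str  ✓  state: rec Z.…
step 2: & err  ✓  state: &{retry: ?Int.rec Z.…, ok: &{retry: rec Z.…, stop: end, data: end}}
step 3: & ok  ✓  state: &{retry: rec Z.…, stop: end, data: end}
step 4: & data  ✓  state: end
trace exhausted — no violation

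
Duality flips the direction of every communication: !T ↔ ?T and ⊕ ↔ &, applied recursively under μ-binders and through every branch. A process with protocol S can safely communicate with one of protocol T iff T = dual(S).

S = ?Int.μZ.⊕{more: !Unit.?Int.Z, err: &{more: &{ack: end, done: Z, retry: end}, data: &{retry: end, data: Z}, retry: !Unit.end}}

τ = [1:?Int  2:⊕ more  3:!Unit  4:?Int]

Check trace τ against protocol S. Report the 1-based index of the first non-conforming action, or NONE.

step 1: ?Int  ok  residual = μZ.…
step 2: ⊕ more  ok  residual = !Unit.?Int.μZ.…
step 3: !Unit  ok  residual = ?Int.μZ.…
step 4: ?Int  ok  residual = μZ.…
τ conforms to S (length 4)

NONE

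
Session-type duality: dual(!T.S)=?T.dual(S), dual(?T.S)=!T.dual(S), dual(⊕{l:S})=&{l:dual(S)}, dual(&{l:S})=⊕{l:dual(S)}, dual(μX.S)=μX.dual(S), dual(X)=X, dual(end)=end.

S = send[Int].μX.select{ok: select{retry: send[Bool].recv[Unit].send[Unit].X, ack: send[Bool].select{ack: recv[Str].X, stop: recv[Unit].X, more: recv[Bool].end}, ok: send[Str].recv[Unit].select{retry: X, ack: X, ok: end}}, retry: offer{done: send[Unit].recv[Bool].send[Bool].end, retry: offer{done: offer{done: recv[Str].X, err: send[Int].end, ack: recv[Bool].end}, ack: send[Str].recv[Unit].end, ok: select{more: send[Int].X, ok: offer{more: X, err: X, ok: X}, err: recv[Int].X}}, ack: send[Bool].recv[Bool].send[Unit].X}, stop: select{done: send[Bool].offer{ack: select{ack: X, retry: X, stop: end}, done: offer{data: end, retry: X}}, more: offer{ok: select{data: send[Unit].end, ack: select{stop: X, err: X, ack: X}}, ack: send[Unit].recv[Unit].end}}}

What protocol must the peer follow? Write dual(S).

send[Int] ↦ recv[Int]
  μX ↦ μX  (rec unchanged)
    select{ok,retry,stop} ↦ offer{ok,retry,stop}  (⊕→&)
      • ok:
        select{retry,ack,ok} ↦ offer{retry,ack,ok}  (⊕→&)
          • retry:
            send[Bool] ↦ recv[Bool]
              recv[Unit] ↦ send[Unit]
                send[Unit] ↦ recv[Unit]
                  X ↦ X
          • ack:
            send[Bool] ↦ recv[Bool]
              select{ack,stop,more} ↦ offer{ack,stop,more}  (⊕→&)
                • ack:
                  recv[Str] ↦ send[Str]
                    X ↦ X
                • stop:
                  recv[Unit] ↦ send[Unit]
                    X ↦ X
                • more:
                  recv[Bool] ↦ send[Bool]
                    end ↦ end
          • ok:
            send[Str] ↦ recv[Str]
              recv[Unit] ↦ send[Unit]
                select{retry,ack,ok} ↦ offer{retry,ack,ok}  (⊕→&)
                  • retry:
                    X ↦ X
                  • ack:
                    X ↦ X
                  • ok:
                    end ↦ end
      • retry:
        offer{done,retry,ack} ↦ select{done,retry,ack}  (external→internal)
          • done:
            send[Unit] ↦ recv[Unit]
              recv[Bool] ↦ send[Bool]
                send[Bool] ↦ recv[Bool]
                  end ↦ end
          • retry:
            offer{done,ack,ok} ↦ select{done,ack,ok}  (external→internal)
              • done:
                offer{done,err,ack} ↦ select{done,err,ack}  (external→internal)
                  • done:
                    recv[Str] ↦ send[Str]
                      X ↦ X
                  • err:
                    send[Int] ↦ recv[Int]
                      end ↦ end
                  • ack:
                    recv[Bool] ↦ send[Bool]
                      end ↦ end
              • ack:
                send[Str] ↦ recv[Str]
                  recv[Unit] ↦ send[Unit]
                    end ↦ end
              • ok:
                select{more,ok,err} ↦ offer{more,ok,err}  (⊕→&)
                  • more:
                    send[Int] ↦ recv[Int]
                      X ↦ X
                  • ok:
                    offer{more,err,ok} ↦ select{more,err,ok}  (external→internal)
                      • more:
                        X ↦ X
                      • err:
                        X ↦ X
                      • ok:
                        X ↦ X
                  • err:
                    recv[Int] ↦ send[Int]
                      X ↦ X
          • ack:
            send[Bool] ↦ recv[Bool]
              recv[Bool] ↦ send[Bool]
                send[Unit] ↦ recv[Unit]
                  X ↦ X
      • stop:
        select{done,more} ↦ offer{done,more}  (⊕→&)
          • done:
            send[Bool] ↦ recv[Bool]
              offer{ack,done} ↦ select{ack,done}  (external→internal)
                • ack:
                  select{ack,retry,stop} ↦ offer{ack,retry,stop}  (⊕→&)
                    • ack:
                      X ↦ X
                    • retry:
                      X ↦ X
                    • stop:
                      end ↦ end
                • done:
                  offer{data,retry} ↦ select{data,retry}  (external→internal)
                    • data:
                      end ↦ end
                    • retry:
                      X ↦ X
          • more:
            offer{ok,ack} ↦ select{ok,ack}  (external→internal)
              • ok:
                select{data,ack} ↦ offer{data,ack}  (⊕→&)
                  • data:
                    send[Unit] ↦ recv[Unit]
                      end ↦ end
                  • ack:
                    select{stop,err,ack} ↦ offer{stop,err,ack}  (⊕→&)
                      • stop:
                        X ↦ X
                      • err:
                        X ↦ X
                      • ack:
                        X ↦ X
              • ack:
                send[Unit] ↦ recv[Unit]
                  recv[Unit] ↦ send[Unit]
                    end ↦ end

recv[Int].μX.offer{ok: offer{retry: recv[Bool].send[Unit].recv[Unit].X, ack: recv[Bool].offer{ack: send[Str].X, stop: send[Unit].X, more: send[Bool].end}, ok: recv[Str].send[Unit].offer{retry: X, ack: X, ok: end}}, retry: select{done: recv[Unit].send[Bool].recv[Bool].end, retry: select{done: select{done: send[Str].X, err: recv[Int].end, ack: send[Bool].end}, ack: recv[Str].send[Unit].end, ok: offer{more: recv[Int].X, ok: select{more: X, err: X, ok: X}, err: send[Int].X}}, ack: recv[Bool].send[Bool].recv[Unit].X}, stop: offer{done: recv[Bool].select{ack: offer{ack: X, retry: X, stop: end}, done: select{data: end, retry: X}}, more: select{ok: offer{data: recv[Unit].end, ack: offer{stop: X, err: X, ack: X}}, ack: recv[Unit].send[Unit].end}}}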